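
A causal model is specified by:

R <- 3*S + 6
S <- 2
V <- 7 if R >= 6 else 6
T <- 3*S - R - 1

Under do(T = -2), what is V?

The intervention breaks the incoming arrows to T: T <- 3*S - R - 1 no longer applies, and T = -2.
V is not downstream of the intervention, so its value is determined by the original equations.
R = 3*S + 6  [with S=2]  = 12
V = 7 if R >= 6 else 6  [with R=12]  = 7

7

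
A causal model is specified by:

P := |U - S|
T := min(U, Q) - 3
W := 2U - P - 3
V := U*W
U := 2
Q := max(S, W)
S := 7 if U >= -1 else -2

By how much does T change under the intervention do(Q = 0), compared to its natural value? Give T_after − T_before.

-2

The intervention breaks the incoming arrows to Q: Q := max(S, W) no longer applies, and Q = 0.
T = min(U, Q) - 3  [with U=2, Q=0]  = -3
Without intervention: S = 7 if U >= -1 else -2  [with U=2]  = 7; P = |U - S|  [with U=2, S=7]  = 5; W = 2U - P - 3  [with U=2, P=5]  = -4; Q = max(S, W)  [with S=7, W=-4]  = 7; T = min(U, Q) - 3  [with U=2, Q=7]  = -1.
Change = -3 − (-1) = -2.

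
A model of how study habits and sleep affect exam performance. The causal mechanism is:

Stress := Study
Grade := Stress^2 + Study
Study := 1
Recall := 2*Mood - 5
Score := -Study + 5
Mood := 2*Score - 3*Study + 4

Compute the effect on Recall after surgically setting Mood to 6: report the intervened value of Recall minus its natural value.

-6

Intervening sets Mood = 6 and removes its equation (Mood := 2*Score - 3*Study + 4).
Recall = 2*Mood - 5  [with Mood=6]  = 7
Without intervention: Score = -Study + 5  [with Study=1]  = 4; Mood = 2*Score - 3*Study + 4  [with Score=4, Study=1]  = 9; Recall = 2*Mood - 5  [with Mood=9]  = 13.
Change = 7 − 13 = -6.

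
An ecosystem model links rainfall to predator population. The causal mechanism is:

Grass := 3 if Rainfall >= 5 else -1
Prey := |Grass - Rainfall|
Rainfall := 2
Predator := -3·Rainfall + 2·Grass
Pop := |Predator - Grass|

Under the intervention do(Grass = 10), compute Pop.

4

do(Grass=10) replaces the equation Grass := 3 if Rainfall >= 5 else -1 with the constant Grass = 10.
Predator = -3·Rainfall + 2·Grass  [with Rainfall=2, Grass=10]  = 14
Pop = |Predator - Grass|  [with Predator=14, Grass=10]  = 4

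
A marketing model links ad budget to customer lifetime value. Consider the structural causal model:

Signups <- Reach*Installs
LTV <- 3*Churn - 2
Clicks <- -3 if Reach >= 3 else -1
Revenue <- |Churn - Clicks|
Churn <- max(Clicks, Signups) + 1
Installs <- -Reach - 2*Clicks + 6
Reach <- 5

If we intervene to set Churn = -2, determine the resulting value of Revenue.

The intervention breaks the incoming arrows to Churn: Churn <- max(Clicks, Signups) + 1 no longer applies, and Churn = -2.
Clicks = -3 if Reach >= 3 else -1  [with Reach=5]  = -3
Revenue = |Churn - Clicks|  [with Churn=-2, Clicks=-3]  = 1

1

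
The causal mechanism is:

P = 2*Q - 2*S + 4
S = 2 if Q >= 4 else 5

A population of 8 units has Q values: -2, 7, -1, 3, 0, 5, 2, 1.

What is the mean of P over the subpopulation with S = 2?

12

Conditioning on S=2 selects the 2 unit(s) with Q ∈ {7, 5}. Their P values: 14, 10. Mean = 12.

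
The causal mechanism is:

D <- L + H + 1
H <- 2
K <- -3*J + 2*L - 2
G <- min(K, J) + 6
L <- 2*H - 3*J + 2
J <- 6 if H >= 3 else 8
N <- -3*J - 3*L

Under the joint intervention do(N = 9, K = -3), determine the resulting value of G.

3

Under do(N = 9, K = -3), each intervened variable's structural equation is replaced by its fixed value.
J = 6 if H >= 3 else 8  [with H=2]  = 8
G = min(K, J) + 6  [with K=-3, J=8]  = 3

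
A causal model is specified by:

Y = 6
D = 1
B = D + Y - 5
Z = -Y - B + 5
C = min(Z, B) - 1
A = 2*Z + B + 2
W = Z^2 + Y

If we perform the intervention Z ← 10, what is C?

1

Intervening sets Z = 10 and removes its equation (Z = -Y - B + 5).
B = D + Y - 5  [with D=1, Y=6]  = 2
C = min(Z, B) - 1  [with Z=10, B=2]  = 1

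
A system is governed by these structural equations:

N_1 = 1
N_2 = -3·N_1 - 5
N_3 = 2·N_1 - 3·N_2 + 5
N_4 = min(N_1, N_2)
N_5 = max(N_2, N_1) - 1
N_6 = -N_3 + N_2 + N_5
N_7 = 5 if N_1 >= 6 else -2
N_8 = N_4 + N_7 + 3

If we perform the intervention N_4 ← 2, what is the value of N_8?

do(N_4=2) replaces the equation N_4 = min(N_1, N_2) with the constant N_4 = 2.
N_7 = 5 if N_1 >= 6 else -2  [with N_1=1]  = -2
N_8 = N_4 + N_7 + 3  [with N_4=2, N_7=-2]  = 3

3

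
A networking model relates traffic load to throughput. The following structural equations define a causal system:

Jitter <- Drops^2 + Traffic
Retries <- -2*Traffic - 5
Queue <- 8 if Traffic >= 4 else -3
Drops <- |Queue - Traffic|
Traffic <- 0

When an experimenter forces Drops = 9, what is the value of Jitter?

81

do(Drops=9) replaces the equation Drops <- |Queue - Traffic| with the constant Drops = 9.
Jitter = Drops^2 + Traffic  [with Drops=9, Traffic=0]  = 81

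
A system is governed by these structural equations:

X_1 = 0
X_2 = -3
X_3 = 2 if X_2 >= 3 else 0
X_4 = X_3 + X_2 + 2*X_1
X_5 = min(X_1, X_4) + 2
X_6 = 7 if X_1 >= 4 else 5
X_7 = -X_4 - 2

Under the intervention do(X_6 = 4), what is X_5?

do(X_6=4) replaces the equation X_6 = 7 if X_1 >= 4 else 5 with the constant X_6 = 4.
Since X_5 is not a descendant of the intervened variable, it is unaffected.
X_3 = 2 if X_2 >= 3 else 0  [with X_2=-3]  = 0
X_4 = X_3 + X_2 + 2*X_1  [with X_3=0, X_2=-3, X_1=0]  = -3
X_5 = min(X_1, X_4) + 2  [with X_1=0, X_4=-3]  = -1

-1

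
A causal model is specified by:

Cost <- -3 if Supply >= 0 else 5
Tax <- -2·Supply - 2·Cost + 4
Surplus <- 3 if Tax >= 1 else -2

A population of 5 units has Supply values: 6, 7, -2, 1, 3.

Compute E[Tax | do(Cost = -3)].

do(Cost=-3) breaks Cost's dependence on Supply. With Cost=-3 fixed, Tax across the units is -2, -4, 14, 8, 4, mean 4.

4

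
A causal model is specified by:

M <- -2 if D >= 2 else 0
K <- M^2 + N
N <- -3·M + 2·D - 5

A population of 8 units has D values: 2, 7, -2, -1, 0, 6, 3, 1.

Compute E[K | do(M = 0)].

-1

Under do(M=0), M's equation is replaced by M=0 for every unit. Per-unit K: -1, 9, -9, -7, -5, 7, 1, -3. Mean = -1.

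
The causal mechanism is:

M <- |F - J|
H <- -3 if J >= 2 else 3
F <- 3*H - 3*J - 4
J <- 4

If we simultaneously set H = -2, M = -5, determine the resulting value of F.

-22

The joint intervention fixes H = -2, M = -5, removing each variable's own equation.
F = 3*H - 3*J - 4  [with H=-2, J=4]  = -22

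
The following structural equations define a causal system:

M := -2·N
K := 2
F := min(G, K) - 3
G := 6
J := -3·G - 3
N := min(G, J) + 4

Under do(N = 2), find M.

-4

Intervening sets N = 2 and removes its equation (N := min(G, J) + 4).
M = -2·N  [with N=2]  = -4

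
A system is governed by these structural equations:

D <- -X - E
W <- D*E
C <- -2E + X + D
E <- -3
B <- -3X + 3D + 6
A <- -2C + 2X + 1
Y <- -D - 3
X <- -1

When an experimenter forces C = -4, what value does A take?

The intervention breaks the incoming arrows to C: C <- -2E + X + D no longer applies, and C = -4.
A = -2C + 2X + 1  [with C=-4, X=-1]  = 7

7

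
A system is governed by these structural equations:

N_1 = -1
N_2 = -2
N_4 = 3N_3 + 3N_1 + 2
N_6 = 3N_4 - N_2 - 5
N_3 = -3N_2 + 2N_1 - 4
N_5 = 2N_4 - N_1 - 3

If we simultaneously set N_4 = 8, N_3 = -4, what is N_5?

The joint intervention fixes N_4 = 8, N_3 = -4, removing each variable's own equation.
N_5 = 2N_4 - N_1 - 3  [with N_4=8, N_1=-1]  = 14

14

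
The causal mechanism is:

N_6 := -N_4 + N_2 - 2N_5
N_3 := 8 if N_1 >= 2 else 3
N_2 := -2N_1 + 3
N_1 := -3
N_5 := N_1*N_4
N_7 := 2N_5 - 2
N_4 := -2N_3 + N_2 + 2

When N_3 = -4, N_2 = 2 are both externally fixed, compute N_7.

-74

The joint intervention fixes N_3 = -4, N_2 = 2, removing each variable's own equation.
N_4 = -2N_3 + N_2 + 2  [with N_3=-4, N_2=2]  = 12
N_5 = N_1*N_4  [with N_1=-3, N_4=12]  = -36
N_7 = 2N_5 - 2  [with N_5=-36]  = -74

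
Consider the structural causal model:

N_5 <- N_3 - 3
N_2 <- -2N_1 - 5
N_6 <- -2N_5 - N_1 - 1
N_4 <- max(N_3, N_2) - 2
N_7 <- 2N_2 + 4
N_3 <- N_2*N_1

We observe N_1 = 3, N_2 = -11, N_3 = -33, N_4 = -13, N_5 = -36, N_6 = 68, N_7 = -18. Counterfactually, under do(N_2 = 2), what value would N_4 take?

4

Under do(N_2=2), the mechanism N_2 <- -2N_1 - 5 is discarded; N_2 is fixed at 2.
N_3 = N_2*N_1  [with N_2=2, N_1=3]  = 6
N_4 = max(N_3, N_2) - 2  [with N_3=6, N_2=2]  = 4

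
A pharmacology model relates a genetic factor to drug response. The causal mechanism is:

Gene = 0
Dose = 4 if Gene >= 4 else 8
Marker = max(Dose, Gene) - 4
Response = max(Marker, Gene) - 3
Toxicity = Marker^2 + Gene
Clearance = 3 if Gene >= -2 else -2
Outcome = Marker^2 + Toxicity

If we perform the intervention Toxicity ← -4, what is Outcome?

Under do(Toxicity=-4), the mechanism Toxicity = Marker^2 + Gene is discarded; Toxicity is fixed at -4.
Dose = 4 if Gene >= 4 else 8  [with Gene=0]  = 8
Marker = max(Dose, Gene) - 4  [with Dose=8, Gene=0]  = 4
Outcome = Marker^2 + Toxicity  [with Marker=4, Toxicity=-4]  = 12

12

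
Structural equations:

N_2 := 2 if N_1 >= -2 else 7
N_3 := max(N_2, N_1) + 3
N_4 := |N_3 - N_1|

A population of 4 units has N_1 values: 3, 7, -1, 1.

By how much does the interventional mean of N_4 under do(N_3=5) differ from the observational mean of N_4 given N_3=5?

Under do(N_3=5), N_3's equation is replaced by N_3=5 for every unit. Per-unit N_4: 2, 2, 6, 4. Mean = 3.5.
E[N_4|N_3=5] averages over only the 2 units with N_3=5 (N_1 = -1, 1): N_4 = 6, 4, mean 5.
Difference = 3.5 − 5 = -1.5.

-1.5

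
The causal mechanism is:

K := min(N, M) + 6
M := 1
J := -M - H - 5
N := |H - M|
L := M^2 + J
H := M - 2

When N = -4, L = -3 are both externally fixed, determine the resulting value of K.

2

The joint intervention fixes N = -4, L = -3, removing each variable's own equation.
K = min(N, M) + 6  [with N=-4, M=1]  = 2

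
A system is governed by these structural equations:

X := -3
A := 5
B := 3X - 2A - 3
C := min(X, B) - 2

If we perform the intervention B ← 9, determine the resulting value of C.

-5

The intervention breaks the incoming arrows to B: B := 3X - 2A - 3 no longer applies, and B = 9.
C = min(X, B) - 2  [with X=-3, B=9]  = -5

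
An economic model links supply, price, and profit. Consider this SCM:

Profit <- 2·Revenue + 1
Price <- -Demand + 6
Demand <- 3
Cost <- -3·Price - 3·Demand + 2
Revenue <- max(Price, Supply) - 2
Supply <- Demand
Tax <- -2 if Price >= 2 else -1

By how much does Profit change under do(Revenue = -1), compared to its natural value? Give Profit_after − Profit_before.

Under do(Revenue=-1), the mechanism Revenue <- max(Price, Supply) - 2 is discarded; Revenue is fixed at -1.
Profit = 2·Revenue + 1  [with Revenue=-1]  = -1
Without intervention: Price = -Demand + 6  [with Demand=3]  = 3; Supply = Demand  [with Demand=3]  = 3; Revenue = max(Price, Supply) - 2  [with Price=3, Supply=3]  = 1; Profit = 2·Revenue + 1  [with Revenue=1]  = 3.
Change = -1 − 3 = -4.

-4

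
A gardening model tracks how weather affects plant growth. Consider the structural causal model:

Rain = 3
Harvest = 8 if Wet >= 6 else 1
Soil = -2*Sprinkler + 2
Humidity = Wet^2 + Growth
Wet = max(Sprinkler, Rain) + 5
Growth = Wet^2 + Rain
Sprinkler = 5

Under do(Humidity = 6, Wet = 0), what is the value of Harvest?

1

Under do(Humidity = 6, Wet = 0), each intervened variable's structural equation is replaced by its fixed value.
Harvest = 8 if Wet >= 6 else 1  [with Wet=0]  = 1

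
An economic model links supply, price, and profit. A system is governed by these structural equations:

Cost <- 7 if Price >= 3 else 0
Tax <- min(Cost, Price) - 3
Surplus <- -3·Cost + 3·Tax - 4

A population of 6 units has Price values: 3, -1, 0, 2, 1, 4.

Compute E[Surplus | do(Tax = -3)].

The intervention sets Tax=-3 in all 6 units regardless of Price. Recomputing Surplus per unit gives -34, -13, -13, -13, -13, -34; average -20.

-20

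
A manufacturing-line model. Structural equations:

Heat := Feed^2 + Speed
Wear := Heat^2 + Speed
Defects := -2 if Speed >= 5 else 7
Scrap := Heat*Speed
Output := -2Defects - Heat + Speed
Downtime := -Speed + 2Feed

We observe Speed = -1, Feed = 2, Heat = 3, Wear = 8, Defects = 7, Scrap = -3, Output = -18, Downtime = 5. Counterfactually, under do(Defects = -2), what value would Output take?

Under do(Defects=-2), the mechanism Defects := -2 if Speed >= 5 else 7 is discarded; Defects is fixed at -2.
Heat = Feed^2 + Speed  [with Feed=2, Speed=-1]  = 3
Output = -2Defects - Heat + Speed  [with Defects=-2, Heat=3, Speed=-1]  = 0

0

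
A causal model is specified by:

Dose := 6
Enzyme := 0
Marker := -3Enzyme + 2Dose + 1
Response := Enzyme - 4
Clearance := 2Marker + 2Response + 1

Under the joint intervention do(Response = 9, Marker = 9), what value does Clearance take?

37

The joint intervention fixes Response = 9, Marker = 9, removing each variable's own equation.
Clearance = 2Marker + 2Response + 1  [with Marker=9, Response=9]  = 37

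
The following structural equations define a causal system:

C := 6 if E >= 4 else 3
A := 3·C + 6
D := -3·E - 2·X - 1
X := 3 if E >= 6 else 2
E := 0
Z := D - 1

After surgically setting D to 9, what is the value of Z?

8

do(D=9) replaces the equation D := -3·E - 2·X - 1 with the constant D = 9.
Z = D - 1  [with D=9]  = 8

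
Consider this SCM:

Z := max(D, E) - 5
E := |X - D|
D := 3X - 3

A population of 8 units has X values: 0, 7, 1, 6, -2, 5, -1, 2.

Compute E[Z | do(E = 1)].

The intervention sets E=1 in all 8 units regardless of X. Recomputing Z per unit gives -4, 13, -4, 10, -4, 7, -4, -2; average 1.5.

1.5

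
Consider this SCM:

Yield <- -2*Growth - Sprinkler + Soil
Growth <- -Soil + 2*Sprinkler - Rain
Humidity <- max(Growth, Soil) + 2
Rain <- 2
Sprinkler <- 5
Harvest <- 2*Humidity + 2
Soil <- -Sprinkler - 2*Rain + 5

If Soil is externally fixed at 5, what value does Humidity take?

7

do(Soil=5) replaces the equation Soil <- -Sprinkler - 2*Rain + 5 with the constant Soil = 5.
Growth = -Soil + 2*Sprinkler - Rain  [with Soil=5, Sprinkler=5, Rain=2]  = 3
Humidity = max(Growth, Soil) + 2  [with Growth=3, Soil=5]  = 7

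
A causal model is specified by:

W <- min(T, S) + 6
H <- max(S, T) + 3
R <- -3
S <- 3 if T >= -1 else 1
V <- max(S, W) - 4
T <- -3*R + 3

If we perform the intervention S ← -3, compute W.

The intervention breaks the incoming arrows to S: S <- 3 if T >= -1 else 1 no longer applies, and S = -3.
T = -3*R + 3  [with R=-3]  = 12
W = min(T, S) + 6  [with T=12, S=-3]  = 3

3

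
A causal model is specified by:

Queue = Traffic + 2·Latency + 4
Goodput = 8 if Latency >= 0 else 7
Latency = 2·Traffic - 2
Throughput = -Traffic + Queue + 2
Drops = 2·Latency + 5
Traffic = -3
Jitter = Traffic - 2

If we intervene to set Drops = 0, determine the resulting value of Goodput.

7

The intervention breaks the incoming arrows to Drops: Drops = 2·Latency + 5 no longer applies, and Drops = 0.
No directed path runs from Drops to Goodput, so Goodput keeps its natural value.
Latency = 2·Traffic - 2  [with Traffic=-3]  = -8
Goodput = 8 if Latency >= 0 else 7  [with Latency=-8]  = 7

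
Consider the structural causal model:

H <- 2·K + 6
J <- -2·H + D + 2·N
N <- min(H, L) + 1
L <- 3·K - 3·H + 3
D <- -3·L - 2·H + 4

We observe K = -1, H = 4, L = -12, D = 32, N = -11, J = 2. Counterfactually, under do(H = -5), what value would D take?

Under do(H=-5), the mechanism H <- 2·K + 6 is discarded; H is fixed at -5.
L = 3·K - 3·H + 3  [with K=-1, H=-5]  = 15
D = -3·L - 2·H + 4  [with L=15, H=-5]  = -31

-31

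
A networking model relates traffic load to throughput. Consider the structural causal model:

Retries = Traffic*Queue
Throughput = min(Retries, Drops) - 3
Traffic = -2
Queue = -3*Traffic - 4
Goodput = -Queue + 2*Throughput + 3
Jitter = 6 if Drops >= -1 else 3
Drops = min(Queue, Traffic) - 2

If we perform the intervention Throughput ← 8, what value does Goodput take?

17

Intervening sets Throughput = 8 and removes its equation (Throughput = min(Retries, Drops) - 3).
Queue = -3*Traffic - 4  [with Traffic=-2]  = 2
Goodput = -Queue + 2*Throughput + 3  [with Queue=2, Throughput=8]  = 17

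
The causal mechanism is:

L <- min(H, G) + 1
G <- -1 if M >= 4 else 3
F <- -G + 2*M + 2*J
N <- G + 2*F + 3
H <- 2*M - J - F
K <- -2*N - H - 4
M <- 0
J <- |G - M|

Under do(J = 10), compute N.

The intervention breaks the incoming arrows to J: J <- |G - M| no longer applies, and J = 10.
G = -1 if M >= 4 else 3  [with M=0]  = 3
F = -G + 2*M + 2*J  [with G=3, M=0, J=10]  = 17
N = G + 2*F + 3  [with G=3, F=17]  = 40

40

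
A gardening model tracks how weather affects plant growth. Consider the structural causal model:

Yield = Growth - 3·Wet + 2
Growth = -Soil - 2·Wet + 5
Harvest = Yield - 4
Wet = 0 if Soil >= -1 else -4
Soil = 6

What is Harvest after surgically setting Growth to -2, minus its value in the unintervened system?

-1

do(Growth=-2) replaces the equation Growth = -Soil - 2·Wet + 5 with the constant Growth = -2.
Wet = 0 if Soil >= -1 else -4  [with Soil=6]  = 0
Yield = Growth - 3·Wet + 2  [with Growth=-2, Wet=0]  = 0
Harvest = Yield - 4  [with Yield=0]  = -4
Without intervention: Wet = 0 if Soil >= -1 else -4  [with Soil=6]  = 0; Growth = -Soil - 2·Wet + 5  [with Soil=6, Wet=0]  = -1; Yield = Growth - 3·Wet + 2  [with Growth=-1, Wet=0]  = 1; Harvest = Yield - 4  [with Yield=1]  = -3.
Change = -4 − (-3) = -1.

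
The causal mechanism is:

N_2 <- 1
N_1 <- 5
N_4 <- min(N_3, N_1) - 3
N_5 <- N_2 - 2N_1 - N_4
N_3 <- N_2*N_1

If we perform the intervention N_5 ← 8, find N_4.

2

The intervention breaks the incoming arrows to N_5: N_5 <- N_2 - 2N_1 - N_4 no longer applies, and N_5 = 8.
Since N_4 is not a descendant of the intervened variable, it is unaffected.
N_3 = N_2*N_1  [with N_2=1, N_1=5]  = 5
N_4 = min(N_3, N_1) - 3  [with N_3=5, N_1=5]  = 2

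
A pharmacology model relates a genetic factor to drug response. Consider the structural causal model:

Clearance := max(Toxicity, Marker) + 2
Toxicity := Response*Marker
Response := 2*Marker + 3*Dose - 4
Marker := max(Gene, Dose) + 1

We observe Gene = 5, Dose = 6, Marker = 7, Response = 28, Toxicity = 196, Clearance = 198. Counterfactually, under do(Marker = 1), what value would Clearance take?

18

The intervention breaks the incoming arrows to Marker: Marker := max(Gene, Dose) + 1 no longer applies, and Marker = 1.
Response = 2*Marker + 3*Dose - 4  [with Marker=1, Dose=6]  = 16
Toxicity = Response*Marker  [with Response=16, Marker=1]  = 16
Clearance = max(Toxicity, Marker) + 2  [with Toxicity=16, Marker=1]  = 18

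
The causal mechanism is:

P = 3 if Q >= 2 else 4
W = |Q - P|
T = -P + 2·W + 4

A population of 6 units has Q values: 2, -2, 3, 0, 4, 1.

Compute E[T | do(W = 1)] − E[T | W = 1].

-0.5

Every unit gets W=1 under the intervention. T values become 3, 2, 3, 2, 3, 2; E[T|do(W=1)] = 2.5.
Observing W=1 restricts to units where W's equation naturally yields 1: Q ∈ {2, 4}. In that subpopulation T = 3, 3, mean 3.
Difference = 2.5 − 3 = -0.5.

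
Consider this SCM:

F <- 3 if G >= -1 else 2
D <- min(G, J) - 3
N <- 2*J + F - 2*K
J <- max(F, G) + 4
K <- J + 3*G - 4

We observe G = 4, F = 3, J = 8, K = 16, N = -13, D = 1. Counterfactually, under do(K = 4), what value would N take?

Intervening sets K = 4 and removes its equation (K <- J + 3*G - 4).
F = 3 if G >= -1 else 2  [with G=4]  = 3
J = max(F, G) + 4  [with F=3, G=4]  = 8
N = 2*J + F - 2*K  [with J=8, F=3, K=4]  = 11

11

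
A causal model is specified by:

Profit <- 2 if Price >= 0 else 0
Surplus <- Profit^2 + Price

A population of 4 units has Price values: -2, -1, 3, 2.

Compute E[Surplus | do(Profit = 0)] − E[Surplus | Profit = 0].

The intervention sets Profit=0 in all 4 units regardless of Price. Recomputing Surplus per unit gives -2, -1, 3, 2; average 0.5.
Conditioning on Profit=0 selects the 2 unit(s) with Price ∈ {-2, -1}. Their Surplus values: -2, -1. Mean = -1.5.
Difference = 0.5 − (-1.5) = 2.

2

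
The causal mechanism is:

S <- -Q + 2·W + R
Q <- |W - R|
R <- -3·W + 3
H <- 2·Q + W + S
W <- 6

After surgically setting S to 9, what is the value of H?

Intervening sets S = 9 and removes its equation (S <- -Q + 2·W + R).
R = -3·W + 3  [with W=6]  = -15
Q = |W - R|  [with W=6, R=-15]  = 21
H = 2·Q + W + S  [with Q=21, W=6, S=9]  = 57

57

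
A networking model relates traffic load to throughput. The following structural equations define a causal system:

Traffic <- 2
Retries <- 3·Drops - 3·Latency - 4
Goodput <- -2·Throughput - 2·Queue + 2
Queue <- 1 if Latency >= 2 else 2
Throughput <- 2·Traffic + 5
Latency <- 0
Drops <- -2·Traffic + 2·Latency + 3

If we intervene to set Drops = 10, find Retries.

Intervening sets Drops = 10 and removes its equation (Drops <- -2·Traffic + 2·Latency + 3).
Retries = 3·Drops - 3·Latency - 4  [with Drops=10, Latency=0]  = 26

26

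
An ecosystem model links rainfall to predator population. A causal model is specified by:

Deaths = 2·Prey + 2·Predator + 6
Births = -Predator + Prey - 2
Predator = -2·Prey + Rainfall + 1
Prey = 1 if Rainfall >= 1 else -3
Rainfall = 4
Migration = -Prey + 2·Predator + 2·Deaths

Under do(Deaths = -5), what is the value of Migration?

The intervention breaks the incoming arrows to Deaths: Deaths = 2·Prey + 2·Predator + 6 no longer applies, and Deaths = -5.
Prey = 1 if Rainfall >= 1 else -3  [with Rainfall=4]  = 1
Predator = -2·Prey + Rainfall + 1  [with Prey=1, Rainfall=4]  = 3
Migration = -Prey + 2·Predator + 2·Deaths  [with Prey=1, Predator=3, Deaths=-5]  = -5

-5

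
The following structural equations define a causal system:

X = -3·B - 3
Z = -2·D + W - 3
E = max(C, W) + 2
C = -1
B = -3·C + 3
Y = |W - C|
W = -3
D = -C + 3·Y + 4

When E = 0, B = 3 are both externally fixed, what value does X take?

Setting E = 0, B = 3 by intervention discards those variables' equations.
X = -3·B - 3  [with B=3]  = -12

-12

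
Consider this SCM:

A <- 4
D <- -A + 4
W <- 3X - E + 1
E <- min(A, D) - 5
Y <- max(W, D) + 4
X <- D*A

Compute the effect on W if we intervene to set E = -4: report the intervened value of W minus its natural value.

-1

Intervening sets E = -4 and removes its equation (E <- min(A, D) - 5).
D = -A + 4  [with A=4]  = 0
X = D*A  [with D=0, A=4]  = 0
W = 3X - E + 1  [with X=0, E=-4]  = 5
Without intervention: D = -A + 4  [with A=4]  = 0; X = D*A  [with D=0, A=4]  = 0; E = min(A, D) - 5  [with A=4, D=0]  = -5; W = 3X - E + 1  [with X=0, E=-5]  = 6.
Change = 5 − 6 = -1.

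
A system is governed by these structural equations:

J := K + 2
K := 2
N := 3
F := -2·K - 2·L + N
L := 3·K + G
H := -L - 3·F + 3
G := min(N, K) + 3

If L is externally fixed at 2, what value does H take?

The intervention breaks the incoming arrows to L: L := 3·K + G no longer applies, and L = 2.
F = -2·K - 2·L + N  [with K=2, L=2, N=3]  = -5
H = -L - 3·F + 3  [with L=2, F=-5]  = 16

16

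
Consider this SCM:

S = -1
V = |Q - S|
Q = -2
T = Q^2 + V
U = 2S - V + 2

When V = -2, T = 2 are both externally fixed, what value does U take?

The joint intervention fixes V = -2, T = 2, removing each variable's own equation.
U = 2S - V + 2  [with S=-1, V=-2]  = 2

2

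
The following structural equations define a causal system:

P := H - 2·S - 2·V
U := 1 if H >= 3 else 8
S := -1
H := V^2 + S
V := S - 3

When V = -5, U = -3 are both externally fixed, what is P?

The joint intervention fixes V = -5, U = -3, removing each variable's own equation.
H = V^2 + S  [with V=-5, S=-1]  = 24
P = H - 2·S - 2·V  [with H=24, S=-1, V=-5]  = 36

36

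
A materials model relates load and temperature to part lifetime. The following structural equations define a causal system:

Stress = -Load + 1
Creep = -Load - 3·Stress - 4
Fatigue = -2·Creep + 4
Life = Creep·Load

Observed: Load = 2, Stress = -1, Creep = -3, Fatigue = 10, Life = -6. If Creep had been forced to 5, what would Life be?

10

do(Creep=5) replaces the equation Creep = -Load - 3·Stress - 4 with the constant Creep = 5.
Life = Creep·Load  [with Creep=5, Load=2]  = 10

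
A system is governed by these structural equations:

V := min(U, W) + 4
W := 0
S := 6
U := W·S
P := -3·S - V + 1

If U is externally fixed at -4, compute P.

do(U=-4) replaces the equation U := W·S with the constant U = -4.
V = min(U, W) + 4  [with U=-4, W=0]  = 0
P = -3·S - V + 1  [with S=6, V=0]  = -17

-17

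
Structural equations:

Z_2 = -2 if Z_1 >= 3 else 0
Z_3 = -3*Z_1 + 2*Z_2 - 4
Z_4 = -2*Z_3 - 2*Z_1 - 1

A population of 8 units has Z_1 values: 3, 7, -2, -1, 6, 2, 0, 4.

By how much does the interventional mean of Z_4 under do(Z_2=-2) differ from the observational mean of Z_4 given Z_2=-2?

-10.5

Under do(Z_2=-2), Z_2's equation is replaced by Z_2=-2 for every unit. Per-unit Z_4: 27, 43, 7, 11, 39, 23, 15, 31. Mean = 24.5.
E[Z_4|Z_2=-2] averages over only the 4 units with Z_2=-2 (Z_1 = 3, 7, 6, 4): Z_4 = 27, 43, 39, 31, mean 35.
Difference = 24.5 − 35 = -10.5.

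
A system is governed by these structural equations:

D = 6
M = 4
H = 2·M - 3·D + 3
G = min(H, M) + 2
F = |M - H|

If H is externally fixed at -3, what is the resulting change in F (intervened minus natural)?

-4

do(H=-3) replaces the equation H = 2·M - 3·D + 3 with the constant H = -3.
F = |M - H|  [with M=4, H=-3]  = 7
Without intervention: H = 2·M - 3·D + 3  [with M=4, D=6]  = -7; F = |M - H|  [with M=4, H=-7]  = 11.
Change = 7 − 11 = -4.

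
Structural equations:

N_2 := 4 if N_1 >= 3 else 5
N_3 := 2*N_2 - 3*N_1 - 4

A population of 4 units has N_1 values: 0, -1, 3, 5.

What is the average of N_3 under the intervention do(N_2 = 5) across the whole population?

Every unit gets N_2=5 under the intervention. N_3 values become 6, 9, -3, -9; E[N_3|do(N_2=5)] = 0.75.

0.75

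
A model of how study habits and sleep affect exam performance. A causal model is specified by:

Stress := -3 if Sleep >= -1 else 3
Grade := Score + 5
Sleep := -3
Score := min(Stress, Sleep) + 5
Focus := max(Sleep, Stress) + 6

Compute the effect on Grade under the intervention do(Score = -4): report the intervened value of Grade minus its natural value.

Intervening sets Score = -4 and removes its equation (Score := min(Stress, Sleep) + 5).
Grade = Score + 5  [with Score=-4]  = 1
Without intervention: Stress = -3 if Sleep >= -1 else 3  [with Sleep=-3]  = 3; Score = min(Stress, Sleep) + 5  [with Stress=3, Sleep=-3]  = 2; Grade = Score + 5  [with Score=2]  = 7.
Change = 1 − 7 = -6.

-6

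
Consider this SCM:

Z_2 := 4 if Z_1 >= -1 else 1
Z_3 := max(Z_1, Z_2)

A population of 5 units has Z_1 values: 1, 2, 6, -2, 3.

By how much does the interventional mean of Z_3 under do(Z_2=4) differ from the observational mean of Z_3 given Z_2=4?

-0.1

Every unit gets Z_2=4 under the intervention. Z_3 values become 4, 4, 6, 4, 4; E[Z_3|do(Z_2=4)] = 4.4.
Observing Z_2=4 restricts to units where Z_2's equation naturally yields 4: Z_1 ∈ {1, 2, 6, 3}. In that subpopulation Z_3 = 4, 4, 6, 4, mean 4.5.
Difference = 4.4 − 4.5 = -0.1.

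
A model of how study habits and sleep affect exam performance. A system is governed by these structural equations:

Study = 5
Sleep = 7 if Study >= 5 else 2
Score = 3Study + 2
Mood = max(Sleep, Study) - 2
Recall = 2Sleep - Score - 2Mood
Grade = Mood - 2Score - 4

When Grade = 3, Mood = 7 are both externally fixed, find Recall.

Setting Grade = 3, Mood = 7 by intervention discards those variables' equations.
Sleep = 7 if Study >= 5 else 2  [with Study=5]  = 7
Score = 3Study + 2  [with Study=5]  = 17
Recall = 2Sleep - Score - 2Mood  [with Sleep=7, Score=17, Mood=7]  = -17

-17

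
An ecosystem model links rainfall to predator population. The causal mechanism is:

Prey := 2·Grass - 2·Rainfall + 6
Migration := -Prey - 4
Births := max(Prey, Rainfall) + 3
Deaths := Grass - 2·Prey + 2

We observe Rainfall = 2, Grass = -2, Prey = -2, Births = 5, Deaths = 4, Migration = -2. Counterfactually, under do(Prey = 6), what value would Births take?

9

The intervention breaks the incoming arrows to Prey: Prey := 2·Grass - 2·Rainfall + 6 no longer applies, and Prey = 6.
Births = max(Prey, Rainfall) + 3  [with Prey=6, Rainfall=2]  = 9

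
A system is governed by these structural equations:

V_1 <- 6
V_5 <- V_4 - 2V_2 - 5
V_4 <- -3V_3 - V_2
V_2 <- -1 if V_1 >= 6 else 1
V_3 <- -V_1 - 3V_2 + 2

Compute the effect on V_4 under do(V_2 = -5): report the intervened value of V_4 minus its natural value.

-32

Under do(V_2=-5), the mechanism V_2 <- -1 if V_1 >= 6 else 1 is discarded; V_2 is fixed at -5.
V_3 = -V_1 - 3V_2 + 2  [with V_1=6, V_2=-5]  = 11
V_4 = -3V_3 - V_2  [with V_3=11, V_2=-5]  = -28
Without intervention: V_2 = -1 if V_1 >= 6 else 1  [with V_1=6]  = -1; V_3 = -V_1 - 3V_2 + 2  [with V_1=6, V_2=-1]  = -1; V_4 = -3V_3 - V_2  [with V_3=-1, V_2=-1]  = 4.
Change = -28 − 4 = -32.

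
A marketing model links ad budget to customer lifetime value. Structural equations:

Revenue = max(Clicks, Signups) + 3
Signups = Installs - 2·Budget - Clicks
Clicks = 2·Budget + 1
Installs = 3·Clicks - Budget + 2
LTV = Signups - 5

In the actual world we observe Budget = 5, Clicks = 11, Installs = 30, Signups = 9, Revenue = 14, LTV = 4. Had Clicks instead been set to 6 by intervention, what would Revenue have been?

do(Clicks=6) replaces the equation Clicks = 2·Budget + 1 with the constant Clicks = 6.
Installs = 3·Clicks - Budget + 2  [with Clicks=6, Budget=5]  = 15
Signups = Installs - 2·Budget - Clicks  [with Installs=15, Budget=5, Clicks=6]  = -1
Revenue = max(Clicks, Signups) + 3  [with Clicks=6, Signups=-1]  = 9

9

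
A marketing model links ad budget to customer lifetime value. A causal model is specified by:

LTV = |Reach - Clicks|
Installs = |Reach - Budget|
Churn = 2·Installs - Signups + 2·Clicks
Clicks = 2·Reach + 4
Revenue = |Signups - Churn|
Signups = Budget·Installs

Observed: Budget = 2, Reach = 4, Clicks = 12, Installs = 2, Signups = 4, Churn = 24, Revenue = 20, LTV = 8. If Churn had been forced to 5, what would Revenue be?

1

Intervening sets Churn = 5 and removes its equation (Churn = 2·Installs - Signups + 2·Clicks).
Installs = |Reach - Budget|  [with Reach=4, Budget=2]  = 2
Signups = Budget·Installs  [with Budget=2, Installs=2]  = 4
Revenue = |Signups - Churn|  [with Signups=4, Churn=5]  = 1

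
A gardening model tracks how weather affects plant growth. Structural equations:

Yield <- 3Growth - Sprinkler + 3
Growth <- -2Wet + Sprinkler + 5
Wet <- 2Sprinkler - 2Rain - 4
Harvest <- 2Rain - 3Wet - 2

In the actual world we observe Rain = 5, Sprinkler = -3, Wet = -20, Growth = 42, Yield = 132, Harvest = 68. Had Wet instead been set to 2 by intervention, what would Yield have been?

0

do(Wet=2) replaces the equation Wet <- 2Sprinkler - 2Rain - 4 with the constant Wet = 2.
Growth = -2Wet + Sprinkler + 5  [with Wet=2, Sprinkler=-3]  = -2
Yield = 3Growth - Sprinkler + 3  [with Growth=-2, Sprinkler=-3]  = 0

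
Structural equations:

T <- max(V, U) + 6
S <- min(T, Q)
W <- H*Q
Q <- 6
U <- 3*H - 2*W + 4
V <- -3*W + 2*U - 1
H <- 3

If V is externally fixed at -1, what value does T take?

The intervention breaks the incoming arrows to V: V <- -3*W + 2*U - 1 no longer applies, and V = -1.
W = H*Q  [with H=3, Q=6]  = 18
U = 3*H - 2*W + 4  [with H=3, W=18]  = -23
T = max(V, U) + 6  [with V=-1, U=-23]  = 5

5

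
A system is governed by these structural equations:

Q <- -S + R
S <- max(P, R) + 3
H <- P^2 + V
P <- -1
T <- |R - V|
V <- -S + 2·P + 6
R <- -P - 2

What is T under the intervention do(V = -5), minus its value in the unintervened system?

The intervention breaks the incoming arrows to V: V <- -S + 2·P + 6 no longer applies, and V = -5.
R = -P - 2  [with P=-1]  = -1
T = |R - V|  [with R=-1, V=-5]  = 4
Without intervention: R = -P - 2  [with P=-1]  = -1; S = max(P, R) + 3  [with P=-1, R=-1]  = 2; V = -S + 2·P + 6  [with S=2, P=-1]  = 2; T = |R - V|  [with R=-1, V=2]  = 3.
Change = 4 − 3 = 1.

1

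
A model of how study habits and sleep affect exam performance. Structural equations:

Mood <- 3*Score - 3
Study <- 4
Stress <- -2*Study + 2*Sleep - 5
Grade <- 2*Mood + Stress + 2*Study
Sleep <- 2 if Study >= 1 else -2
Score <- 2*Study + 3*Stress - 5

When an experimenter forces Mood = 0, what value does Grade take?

The intervention breaks the incoming arrows to Mood: Mood <- 3*Score - 3 no longer applies, and Mood = 0.
Sleep = 2 if Study >= 1 else -2  [with Study=4]  = 2
Stress = -2*Study + 2*Sleep - 5  [with Study=4, Sleep=2]  = -9
Grade = 2*Mood + Stress + 2*Study  [with Mood=0, Stress=-9, Study=4]  = -1

-1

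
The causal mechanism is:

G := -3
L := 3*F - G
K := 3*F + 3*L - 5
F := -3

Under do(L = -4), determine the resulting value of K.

-26

The intervention breaks the incoming arrows to L: L := 3*F - G no longer applies, and L = -4.
K = 3*F + 3*L - 5  [with F=-3, L=-4]  = -26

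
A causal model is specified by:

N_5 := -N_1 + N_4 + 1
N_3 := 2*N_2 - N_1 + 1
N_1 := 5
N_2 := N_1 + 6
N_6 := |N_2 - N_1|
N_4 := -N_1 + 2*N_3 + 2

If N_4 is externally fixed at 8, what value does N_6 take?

Under do(N_4=8), the mechanism N_4 := -N_1 + 2*N_3 + 2 is discarded; N_4 is fixed at 8.
Since N_6 is not a descendant of the intervened variable, it is unaffected.
N_2 = N_1 + 6  [with N_1=5]  = 11
N_6 = |N_2 - N_1|  [with N_2=11, N_1=5]  = 6

6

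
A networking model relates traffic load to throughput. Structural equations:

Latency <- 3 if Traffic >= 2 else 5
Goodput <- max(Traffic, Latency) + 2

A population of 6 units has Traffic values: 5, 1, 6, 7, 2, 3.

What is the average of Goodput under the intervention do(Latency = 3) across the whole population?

Every unit gets Latency=3 under the intervention. Goodput values become 7, 5, 8, 9, 5, 5; E[Goodput|do(Latency=3)] = 6.5.

6.5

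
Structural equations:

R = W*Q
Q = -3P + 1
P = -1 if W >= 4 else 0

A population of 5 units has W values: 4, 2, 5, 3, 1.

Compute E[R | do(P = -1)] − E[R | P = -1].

Under do(P=-1), P's equation is replaced by P=-1 for every unit. Per-unit R: 16, 8, 20, 12, 4. Mean = 12.
E[R|P=-1] averages over only the 2 units with P=-1 (W = 4, 5): R = 16, 20, mean 18.
Difference = 12 − 18 = -6.

-6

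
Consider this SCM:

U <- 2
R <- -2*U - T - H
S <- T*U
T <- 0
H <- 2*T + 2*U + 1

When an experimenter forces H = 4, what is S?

do(H=4) replaces the equation H <- 2*T + 2*U + 1 with the constant H = 4.
S is not downstream of the intervention, so its value is determined by the original equations.
S = T*U  [with T=0, U=2]  = 0

0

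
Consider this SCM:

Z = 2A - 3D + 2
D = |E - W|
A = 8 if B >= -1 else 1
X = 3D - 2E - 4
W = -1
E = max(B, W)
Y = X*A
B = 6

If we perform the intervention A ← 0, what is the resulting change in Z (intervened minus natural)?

Intervening sets A = 0 and removes its equation (A = 8 if B >= -1 else 1).
E = max(B, W)  [with B=6, W=-1]  = 6
D = |E - W|  [with E=6, W=-1]  = 7
Z = 2A - 3D + 2  [with A=0, D=7]  = -19
Without intervention: E = max(B, W)  [with B=6, W=-1]  = 6; D = |E - W|  [with E=6, W=-1]  = 7; A = 8 if B >= -1 else 1  [with B=6]  = 8; Z = 2A - 3D + 2  [with A=8, D=7]  = -3.
Change = -19 − (-3) = -16.

-16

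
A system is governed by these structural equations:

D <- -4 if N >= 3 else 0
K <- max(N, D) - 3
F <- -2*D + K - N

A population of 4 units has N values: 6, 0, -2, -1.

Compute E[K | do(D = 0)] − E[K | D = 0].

1.5

do(D=0) breaks D's dependence on N. With D=0 fixed, K across the units is 3, -3, -3, -3, mean -1.5.
Observing D=0 restricts to units where D's equation naturally yields 0: N ∈ {0, -2, -1}. In that subpopulation K = -3, -3, -3, mean -3.
Difference = -1.5 − (-3) = 1.5.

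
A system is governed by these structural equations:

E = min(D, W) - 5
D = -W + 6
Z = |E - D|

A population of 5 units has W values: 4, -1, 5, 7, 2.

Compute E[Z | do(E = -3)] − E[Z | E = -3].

Every unit gets E=-3 under the intervention. Z values become 5, 10, 4, 2, 7; E[Z|do(E=-3)] = 5.6.
Observing E=-3 restricts to units where E's equation naturally yields -3: W ∈ {4, 2}. In that subpopulation Z = 5, 7, mean 6.
Difference = 5.6 − 6 = -0.4.

-0.4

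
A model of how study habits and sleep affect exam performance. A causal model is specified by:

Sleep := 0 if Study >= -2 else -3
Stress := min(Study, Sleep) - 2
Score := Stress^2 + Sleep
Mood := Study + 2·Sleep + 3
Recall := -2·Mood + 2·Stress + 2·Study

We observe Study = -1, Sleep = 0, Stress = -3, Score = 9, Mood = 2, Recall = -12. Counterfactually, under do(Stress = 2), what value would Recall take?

-2

The intervention breaks the incoming arrows to Stress: Stress := min(Study, Sleep) - 2 no longer applies, and Stress = 2.
Sleep = 0 if Study >= -2 else -3  [with Study=-1]  = 0
Mood = Study + 2·Sleep + 3  [with Study=-1, Sleep=0]  = 2
Recall = -2·Mood + 2·Stress + 2·Study  [with Mood=2, Stress=2, Study=-1]  = -2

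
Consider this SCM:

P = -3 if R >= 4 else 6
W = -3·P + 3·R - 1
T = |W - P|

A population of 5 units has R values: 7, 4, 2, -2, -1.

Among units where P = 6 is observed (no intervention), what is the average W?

-20

E[W|P=6] averages over only the 3 units with P=6 (R = 2, -2, -1): W = -13, -25, -22, mean -20.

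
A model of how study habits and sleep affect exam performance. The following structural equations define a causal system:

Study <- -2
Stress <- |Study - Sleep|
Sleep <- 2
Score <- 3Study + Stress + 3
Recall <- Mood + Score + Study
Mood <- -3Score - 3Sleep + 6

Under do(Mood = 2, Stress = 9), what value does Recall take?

6

The joint intervention fixes Mood = 2, Stress = 9, removing each variable's own equation.
Score = 3Study + Stress + 3  [with Study=-2, Stress=9]  = 6
Recall = Mood + Score + Study  [with Mood=2, Score=6, Study=-2]  = 6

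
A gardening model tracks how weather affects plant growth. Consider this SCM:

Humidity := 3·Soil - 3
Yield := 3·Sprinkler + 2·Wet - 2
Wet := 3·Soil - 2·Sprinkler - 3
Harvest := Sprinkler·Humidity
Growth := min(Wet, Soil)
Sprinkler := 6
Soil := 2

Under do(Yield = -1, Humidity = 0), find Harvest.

0

Setting Yield = -1, Humidity = 0 by intervention discards those variables' equations.
Harvest = Sprinkler·Humidity  [with Sprinkler=6, Humidity=0]  = 0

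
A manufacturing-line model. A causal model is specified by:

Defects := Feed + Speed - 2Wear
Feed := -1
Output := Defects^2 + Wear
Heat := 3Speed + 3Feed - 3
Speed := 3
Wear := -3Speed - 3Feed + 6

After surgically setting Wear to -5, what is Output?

Under do(Wear=-5), the mechanism Wear := -3Speed - 3Feed + 6 is discarded; Wear is fixed at -5.
Defects = Feed + Speed - 2Wear  [with Feed=-1, Speed=3, Wear=-5]  = 12
Output = Defects^2 + Wear  [with Defects=12, Wear=-5]  = 139

139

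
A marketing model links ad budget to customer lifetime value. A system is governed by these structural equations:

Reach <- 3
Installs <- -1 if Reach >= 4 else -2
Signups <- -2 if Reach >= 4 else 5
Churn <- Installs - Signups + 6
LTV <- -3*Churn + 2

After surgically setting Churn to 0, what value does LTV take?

2

Intervening sets Churn = 0 and removes its equation (Churn <- Installs - Signups + 6).
LTV = -3*Churn + 2  [with Churn=0]  = 2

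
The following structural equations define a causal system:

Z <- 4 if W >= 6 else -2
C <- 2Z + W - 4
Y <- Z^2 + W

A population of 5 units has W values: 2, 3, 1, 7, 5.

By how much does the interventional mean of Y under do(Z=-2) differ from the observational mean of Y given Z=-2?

0.85

do(Z=-2) breaks Z's dependence on W. With Z=-2 fixed, Y across the units is 6, 7, 5, 11, 9, mean 7.6.
Observing Z=-2 restricts to units where Z's equation naturally yields -2: W ∈ {2, 3, 1, 5}. In that subpopulation Y = 6, 7, 5, 9, mean 6.75.
Difference = 7.6 − 6.75 = 0.85.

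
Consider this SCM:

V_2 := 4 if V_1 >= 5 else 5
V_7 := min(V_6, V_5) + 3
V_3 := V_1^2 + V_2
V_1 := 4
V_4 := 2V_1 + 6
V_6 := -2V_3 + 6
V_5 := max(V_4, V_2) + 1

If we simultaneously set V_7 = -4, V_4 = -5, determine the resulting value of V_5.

6

Under do(V_7 = -4, V_4 = -5), each intervened variable's structural equation is replaced by its fixed value.
V_2 = 4 if V_1 >= 5 else 5  [with V_1=4]  = 5
V_5 = max(V_4, V_2) + 1  [with V_4=-5, V_2=5]  = 6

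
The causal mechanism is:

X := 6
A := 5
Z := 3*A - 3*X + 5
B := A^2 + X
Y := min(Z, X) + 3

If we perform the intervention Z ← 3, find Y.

6

Intervening sets Z = 3 and removes its equation (Z := 3*A - 3*X + 5).
Y = min(Z, X) + 3  [with Z=3, X=6]  = 6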